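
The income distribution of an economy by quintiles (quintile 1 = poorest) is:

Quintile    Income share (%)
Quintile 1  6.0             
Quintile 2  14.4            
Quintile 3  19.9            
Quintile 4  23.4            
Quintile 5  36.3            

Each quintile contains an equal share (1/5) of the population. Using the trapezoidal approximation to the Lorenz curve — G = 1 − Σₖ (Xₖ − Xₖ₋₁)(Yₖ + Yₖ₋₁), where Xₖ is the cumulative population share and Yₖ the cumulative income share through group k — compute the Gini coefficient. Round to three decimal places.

0.278

Cumulative income shares Yₖ: 0.0600, 0.2040, 0.4030, 0.6370, 1.0000
Σ (Xₖ−Xₖ₋₁)(Yₖ+Yₖ₋₁) = (1/5)(0.0600+0.0000) + (1/5)(0.2040+0.0600) + (1/5)(0.4030+0.2040) + (1/5)(0.6370+0.4030) + (1/5)(1.0000+0.6370)
  = 0.0120 + 0.0528 + 0.1214 + 0.2080 + 0.3274 = 0.7216
G = 1 − 0.7216 = 0.2784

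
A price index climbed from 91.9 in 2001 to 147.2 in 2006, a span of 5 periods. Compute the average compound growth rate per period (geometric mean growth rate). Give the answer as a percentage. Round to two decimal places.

Growth factor = (147.2/91.9)^(1/5) = (1.601741)^(1/5) = 1.098800
Growth rate = 1.098800 − 1 = 0.098800 = 9.8800%

9.88%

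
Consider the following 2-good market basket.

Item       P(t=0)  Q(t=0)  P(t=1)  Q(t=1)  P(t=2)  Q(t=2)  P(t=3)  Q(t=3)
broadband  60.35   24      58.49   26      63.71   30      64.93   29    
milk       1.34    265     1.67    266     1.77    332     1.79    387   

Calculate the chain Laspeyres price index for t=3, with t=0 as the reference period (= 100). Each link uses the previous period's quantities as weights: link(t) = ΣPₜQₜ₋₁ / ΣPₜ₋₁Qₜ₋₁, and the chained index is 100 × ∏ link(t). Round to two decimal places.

112.75

Link t=0→t=1:
ΣP(t=1)Q(t=0) = 58.49×24 + 1.67×265 = 1403.76 + 442.55 = 1846.31
ΣP(t=0)Q(t=0) = 60.35×24 + 1.34×265 = 1448.4 + 355.1 = 1803.5
link = 1846.31/1803.5 = 1.023737
Link t=1→t=2:
ΣP(t=2)Q(t=1) = 63.71×26 + 1.77×266 = 1656.46 + 470.82 = 2127.28
ΣP(t=1)Q(t=1) = 58.49×26 + 1.67×266 = 1520.74 + 444.22 = 1964.96
link = 2127.28/1964.96 = 1.082607
Link t=2→t=3:
ΣP(t=3)Q(t=2) = 64.93×30 + 1.79×332 = 1947.9 + 594.28 = 2542.18
ΣP(t=2)Q(t=2) = 63.71×30 + 1.77×332 = 1911.3 + 587.64 = 2498.94
link = 2542.18/2498.94 = 1.017303
Chained index = 100 × 1.023737 × 1.082607 × 1.017303 = 112.7483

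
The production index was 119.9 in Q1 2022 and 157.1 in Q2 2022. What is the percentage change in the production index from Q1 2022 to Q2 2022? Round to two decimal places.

Change = (157.1 − 119.9) / 119.9 × 100
       = 37.2 / 119.9 × 100 = 31.0259%

31.03%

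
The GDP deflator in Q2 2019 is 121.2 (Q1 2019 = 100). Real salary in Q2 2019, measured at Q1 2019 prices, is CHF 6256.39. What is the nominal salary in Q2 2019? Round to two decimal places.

Nominal = Real × (Index/100) = 6256.39 × (121.2/100)
        = 6256.39 × 1.212 = 7582.7447

7582.74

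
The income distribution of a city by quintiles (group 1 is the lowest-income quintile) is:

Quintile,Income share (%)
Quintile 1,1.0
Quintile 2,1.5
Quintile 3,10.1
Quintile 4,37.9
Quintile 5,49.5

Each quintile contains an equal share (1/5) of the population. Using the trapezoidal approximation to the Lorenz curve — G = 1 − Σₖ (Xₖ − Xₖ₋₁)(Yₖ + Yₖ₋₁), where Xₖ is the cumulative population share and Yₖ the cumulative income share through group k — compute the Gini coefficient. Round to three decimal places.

Cumulative income shares Yₖ: 0.0100, 0.0250, 0.1260, 0.5050, 1.0000
Σ (Xₖ−Xₖ₋₁)(Yₖ+Yₖ₋₁) = (1/5)(0.0100+0.0000) + (1/5)(0.0250+0.0100) + (1/5)(0.1260+0.0250) + (1/5)(0.5050+0.1260) + (1/5)(1.0000+0.5050)
  = 0.0020 + 0.0070 + 0.0302 + 0.1262 + 0.3010 = 0.4664
G = 1 − 0.4664 = 0.5336

0.534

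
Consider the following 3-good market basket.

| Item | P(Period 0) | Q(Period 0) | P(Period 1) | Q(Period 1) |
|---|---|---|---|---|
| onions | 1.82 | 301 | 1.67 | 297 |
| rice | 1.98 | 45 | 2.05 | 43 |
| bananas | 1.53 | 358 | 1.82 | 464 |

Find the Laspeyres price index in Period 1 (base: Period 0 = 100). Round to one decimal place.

Laspeyres price index uses base-period quantities as weights.
ΣP(Period 1)·Q(Period 0) = 1.67×301 + 2.05×45 + 1.82×358 = 502.67 + 92.25 + 651.56 = 1246.48
ΣP(Period 0)·Q(Period 0) = 1.82×301 + 1.98×45 + 1.53×358 = 547.82 + 89.1 + 547.74 = 1184.66
Index = 1246.48 / 1184.66 × 100 = 105.2184

105.2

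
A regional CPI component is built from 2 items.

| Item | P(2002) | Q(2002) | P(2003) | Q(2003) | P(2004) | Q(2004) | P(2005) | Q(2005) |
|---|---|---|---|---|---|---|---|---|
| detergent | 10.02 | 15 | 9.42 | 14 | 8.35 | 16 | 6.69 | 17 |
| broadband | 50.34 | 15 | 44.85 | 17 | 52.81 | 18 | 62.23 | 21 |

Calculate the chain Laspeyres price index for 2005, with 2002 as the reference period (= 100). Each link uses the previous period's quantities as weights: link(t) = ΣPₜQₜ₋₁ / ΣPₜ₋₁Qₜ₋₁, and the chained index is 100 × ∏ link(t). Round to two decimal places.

Link 2002→2003:
ΣP(2003)Q(2002) = 9.42×15 + 44.85×15 = 141.3 + 672.75 = 814.05
ΣP(2002)Q(2002) = 10.02×15 + 50.34×15 = 150.3 + 755.1 = 905.4
link = 814.05/905.4 = 0.899105
Link 2003→2004:
ΣP(2004)Q(2003) = 8.35×14 + 52.81×17 = 116.9 + 897.77 = 1014.67
ΣP(2003)Q(2003) = 9.42×14 + 44.85×17 = 131.88 + 762.45 = 894.33
link = 1014.67/894.33 = 1.134559
Link 2004→2005:
ΣP(2005)Q(2004) = 6.69×16 + 62.23×18 = 107.04 + 1120.14 = 1227.18
ΣP(2004)Q(2004) = 8.35×16 + 52.81×18 = 133.6 + 950.58 = 1084.18
link = 1227.18/1084.18 = 1.131897
Chained index = 100 × 0.899105 × 1.134559 × 1.131897 = 115.4634

115.46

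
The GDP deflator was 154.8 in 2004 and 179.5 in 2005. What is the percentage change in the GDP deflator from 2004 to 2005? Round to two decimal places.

15.96%

Change = (179.5 − 154.8) / 154.8 × 100
       = 24.7 / 154.8 × 100 = 15.9561%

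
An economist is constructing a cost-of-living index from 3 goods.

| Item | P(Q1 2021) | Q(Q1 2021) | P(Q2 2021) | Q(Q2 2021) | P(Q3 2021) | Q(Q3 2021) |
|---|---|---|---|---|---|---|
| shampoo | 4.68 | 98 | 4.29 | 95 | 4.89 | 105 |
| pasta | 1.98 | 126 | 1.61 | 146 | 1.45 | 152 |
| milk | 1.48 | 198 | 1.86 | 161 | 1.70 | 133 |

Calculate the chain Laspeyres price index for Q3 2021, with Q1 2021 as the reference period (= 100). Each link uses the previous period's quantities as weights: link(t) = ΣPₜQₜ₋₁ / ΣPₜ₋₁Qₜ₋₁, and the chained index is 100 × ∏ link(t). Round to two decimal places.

Link Q1 2021→Q2 2021:
ΣP(Q2 2021)Q(Q1 2021) = 4.29×98 + 1.61×126 + 1.86×198 = 420.42 + 202.86 + 368.28 = 991.56
ΣP(Q1 2021)Q(Q1 2021) = 4.68×98 + 1.98×126 + 1.48×198 = 458.64 + 249.48 + 293.04 = 1001.16
link = 991.56/1001.16 = 0.990411
Link Q2 2021→Q3 2021:
ΣP(Q3 2021)Q(Q2 2021) = 4.89×95 + 1.45×146 + 1.70×161 = 464.55 + 211.7 + 273.7 = 949.95
ΣP(Q2 2021)Q(Q2 2021) = 4.29×95 + 1.61×146 + 1.86×161 = 407.55 + 235.06 + 299.46 = 942.07
link = 949.95/942.07 = 1.008365
Chained index = 100 × 0.990411 × 1.008365 = 99.8695

99.87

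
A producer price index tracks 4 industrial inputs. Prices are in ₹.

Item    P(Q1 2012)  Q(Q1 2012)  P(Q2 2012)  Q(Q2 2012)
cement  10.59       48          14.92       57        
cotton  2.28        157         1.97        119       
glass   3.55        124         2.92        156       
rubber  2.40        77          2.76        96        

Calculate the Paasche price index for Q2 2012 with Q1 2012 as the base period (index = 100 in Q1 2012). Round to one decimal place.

Paasche price index uses current-period quantities as weights.
ΣP(Q2 2012)·Q(Q2 2012) = 14.92×57 + 1.97×119 + 2.92×156 + 2.76×96 = 850.44 + 234.43 + 455.52 + 264.96 = 1805.35
ΣP(Q1 2012)·Q(Q2 2012) = 10.59×57 + 2.28×119 + 3.55×156 + 2.40×96 = 603.63 + 271.32 + 553.8 + 230.4 = 1659.15
Index = 1805.35 / 1659.15 × 100 = 108.8117

108.8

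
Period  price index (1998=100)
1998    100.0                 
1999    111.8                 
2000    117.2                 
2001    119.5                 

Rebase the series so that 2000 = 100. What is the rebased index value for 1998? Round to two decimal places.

Rebased(1998) = 100.0 / 117.2 × 100 = 85.3242

85.32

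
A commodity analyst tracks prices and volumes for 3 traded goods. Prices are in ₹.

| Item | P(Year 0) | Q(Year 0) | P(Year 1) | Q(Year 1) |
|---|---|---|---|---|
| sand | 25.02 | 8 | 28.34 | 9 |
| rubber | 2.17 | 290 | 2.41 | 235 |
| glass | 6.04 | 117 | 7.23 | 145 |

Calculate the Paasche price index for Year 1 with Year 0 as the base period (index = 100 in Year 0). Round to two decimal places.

116.07

Paasche price index uses current-period quantities as weights.
ΣP(Year 1)·Q(Year 1) = 28.34×9 + 2.41×235 + 7.23×145 = 255.06 + 566.35 + 1048.35 = 1869.76
ΣP(Year 0)·Q(Year 1) = 25.02×9 + 2.17×235 + 6.04×145 = 225.18 + 509.95 + 875.8 = 1610.93
Index = 1869.76 / 1610.93 × 100 = 116.0671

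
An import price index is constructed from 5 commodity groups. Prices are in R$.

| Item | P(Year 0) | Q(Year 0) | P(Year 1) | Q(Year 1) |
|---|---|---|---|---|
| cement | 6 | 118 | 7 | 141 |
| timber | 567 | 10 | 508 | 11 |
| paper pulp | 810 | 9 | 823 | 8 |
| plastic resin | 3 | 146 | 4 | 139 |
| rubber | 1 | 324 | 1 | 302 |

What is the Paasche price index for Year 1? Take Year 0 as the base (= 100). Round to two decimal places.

98.14

Paasche price index uses current-period quantities as weights.
ΣP(Year 1)·Q(Year 1) = 7×141 + 508×11 + 823×8 + 4×139 + 1×302 = 987 + 5588 + 6584 + 556 + 302 = 14017
ΣP(Year 0)·Q(Year 1) = 6×141 + 567×11 + 810×8 + 3×139 + 1×302 = 846 + 6237 + 6480 + 417 + 302 = 14282
Index = 14017 / 14282 × 100 = 98.1445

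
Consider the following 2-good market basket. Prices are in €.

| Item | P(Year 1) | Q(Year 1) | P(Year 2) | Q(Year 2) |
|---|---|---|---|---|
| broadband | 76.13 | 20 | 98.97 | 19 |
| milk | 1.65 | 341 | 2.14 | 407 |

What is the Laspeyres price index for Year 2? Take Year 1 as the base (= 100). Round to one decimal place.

Laspeyres price index uses base-period quantities as weights.
ΣP(Year 2)·Q(Year 1) = 98.97×20 + 2.14×341 = 1979.4 + 729.74 = 2709.14
ΣP(Year 1)·Q(Year 1) = 76.13×20 + 1.65×341 = 1522.6 + 562.65 = 2085.25
Index = 2709.14 / 2085.25 × 100 = 129.9192

129.9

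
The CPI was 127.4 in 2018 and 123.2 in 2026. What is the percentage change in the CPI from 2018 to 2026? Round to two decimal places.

-3.30%

Change = (123.2 − 127.4) / 127.4 × 100
       = -4.2 / 127.4 × 100 = -3.2967%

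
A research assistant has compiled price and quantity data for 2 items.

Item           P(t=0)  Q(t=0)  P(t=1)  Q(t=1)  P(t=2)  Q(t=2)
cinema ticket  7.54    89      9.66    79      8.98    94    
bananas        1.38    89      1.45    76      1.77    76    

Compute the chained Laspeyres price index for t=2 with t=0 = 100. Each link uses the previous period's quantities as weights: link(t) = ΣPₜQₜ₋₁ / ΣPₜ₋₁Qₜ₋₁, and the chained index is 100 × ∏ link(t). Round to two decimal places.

120.36

Link t=0→t=1:
ΣP(t=1)Q(t=0) = 9.66×89 + 1.45×89 = 859.74 + 129.05 = 988.79
ΣP(t=0)Q(t=0) = 7.54×89 + 1.38×89 = 671.06 + 122.82 = 793.88
link = 988.79/793.88 = 1.245516
Link t=1→t=2:
ΣP(t=2)Q(t=1) = 8.98×79 + 1.77×76 = 709.42 + 134.52 = 843.94
ΣP(t=1)Q(t=1) = 9.66×79 + 1.45×76 = 763.14 + 110.2 = 873.34
link = 843.94/873.34 = 0.966336
Chained index = 100 × 1.245516 × 0.966336 = 120.3587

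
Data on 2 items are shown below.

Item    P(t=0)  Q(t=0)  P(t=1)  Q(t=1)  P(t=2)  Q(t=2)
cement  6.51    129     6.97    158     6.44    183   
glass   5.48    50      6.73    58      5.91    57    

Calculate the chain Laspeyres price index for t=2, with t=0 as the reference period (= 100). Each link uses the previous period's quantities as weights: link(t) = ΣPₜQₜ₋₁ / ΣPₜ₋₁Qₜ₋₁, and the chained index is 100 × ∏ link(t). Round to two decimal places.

Link t=0→t=1:
ΣP(t=1)Q(t=0) = 6.97×129 + 6.73×50 = 899.13 + 336.5 = 1235.63
ΣP(t=0)Q(t=0) = 6.51×129 + 5.48×50 = 839.79 + 274 = 1113.79
link = 1235.63/1113.79 = 1.109392
Link t=1→t=2:
ΣP(t=2)Q(t=1) = 6.44×158 + 5.91×58 = 1017.52 + 342.78 = 1360.3
ΣP(t=1)Q(t=1) = 6.97×158 + 6.73×58 = 1101.26 + 390.34 = 1491.6
link = 1360.3/1491.6 = 0.911974
Chained index = 100 × 1.109392 × 0.911974 = 101.1737

101.17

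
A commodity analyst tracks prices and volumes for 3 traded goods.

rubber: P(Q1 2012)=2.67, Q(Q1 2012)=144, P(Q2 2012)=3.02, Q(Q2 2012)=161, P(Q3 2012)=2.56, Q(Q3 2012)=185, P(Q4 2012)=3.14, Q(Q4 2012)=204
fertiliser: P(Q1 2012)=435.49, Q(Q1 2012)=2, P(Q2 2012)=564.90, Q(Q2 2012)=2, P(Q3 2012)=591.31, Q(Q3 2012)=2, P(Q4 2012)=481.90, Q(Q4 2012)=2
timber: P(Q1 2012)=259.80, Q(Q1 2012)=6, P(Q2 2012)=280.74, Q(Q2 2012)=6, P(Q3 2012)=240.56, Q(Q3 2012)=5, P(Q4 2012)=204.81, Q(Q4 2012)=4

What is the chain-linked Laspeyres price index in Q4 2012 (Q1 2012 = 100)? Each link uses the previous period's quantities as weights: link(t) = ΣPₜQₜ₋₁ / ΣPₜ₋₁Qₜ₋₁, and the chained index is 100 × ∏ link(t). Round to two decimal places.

95.49

Link Q1 2012→Q2 2012:
ΣP(Q2 2012)Q(Q1 2012) = 3.02×144 + 564.90×2 + 280.74×6 = 434.88 + 1129.8 + 1684.44 = 3249.12
ΣP(Q1 2012)Q(Q1 2012) = 2.67×144 + 435.49×2 + 259.80×6 = 384.48 + 870.98 + 1558.8 = 2814.26
link = 3249.12/2814.26 = 1.154520
Link Q2 2012→Q3 2012:
ΣP(Q3 2012)Q(Q2 2012) = 2.56×161 + 591.31×2 + 240.56×6 = 412.16 + 1182.62 + 1443.36 = 3038.14
ΣP(Q2 2012)Q(Q2 2012) = 3.02×161 + 564.90×2 + 280.74×6 = 486.22 + 1129.8 + 1684.44 = 3300.46
link = 3038.14/3300.46 = 0.920520
Link Q3 2012→Q4 2012:
ΣP(Q4 2012)Q(Q3 2012) = 3.14×185 + 481.90×2 + 204.81×5 = 580.9 + 963.8 + 1024.05 = 2568.75
ΣP(Q3 2012)Q(Q3 2012) = 2.56×185 + 591.31×2 + 240.56×5 = 473.6 + 1182.62 + 1202.8 = 2859.02
link = 2568.75/2859.02 = 0.898472
Chained index = 100 × 1.154520 × 0.920520 × 0.898472 = 95.4860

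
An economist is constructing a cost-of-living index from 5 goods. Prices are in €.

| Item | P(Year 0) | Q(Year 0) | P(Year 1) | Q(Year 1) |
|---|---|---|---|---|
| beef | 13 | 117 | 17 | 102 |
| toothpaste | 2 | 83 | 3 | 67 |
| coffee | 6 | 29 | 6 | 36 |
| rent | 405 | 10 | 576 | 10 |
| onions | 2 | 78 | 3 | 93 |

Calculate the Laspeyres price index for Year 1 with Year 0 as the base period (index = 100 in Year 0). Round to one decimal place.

138.6

Laspeyres price index uses base-period quantities as weights.
ΣP(Year 1)·Q(Year 0) = 17×117 + 3×83 + 6×29 + 576×10 + 3×78 = 1989 + 249 + 174 + 5760 + 234 = 8406
ΣP(Year 0)·Q(Year 0) = 13×117 + 2×83 + 6×29 + 405×10 + 2×78 = 1521 + 166 + 174 + 4050 + 156 = 6067
Index = 8406 / 6067 × 100 = 138.5528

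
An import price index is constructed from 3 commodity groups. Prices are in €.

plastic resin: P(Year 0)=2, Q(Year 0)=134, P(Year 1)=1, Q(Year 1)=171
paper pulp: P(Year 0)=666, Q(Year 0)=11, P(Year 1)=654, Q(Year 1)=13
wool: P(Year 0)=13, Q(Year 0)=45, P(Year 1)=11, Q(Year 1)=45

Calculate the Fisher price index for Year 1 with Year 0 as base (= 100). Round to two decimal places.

95.65

Laspeyres component (base-period weights):
ΣP(Year 1)Q(Year 0) = 1×134 + 654×11 + 11×45 = 134 + 7194 + 495 = 7823
ΣP(Year 0)Q(Year 0) = 2×134 + 666×11 + 13×45 = 268 + 7326 + 585 = 8179
L = 7823 / 8179 × 100 = 95.6474
Paasche component (current-period weights):
ΣP(Year 1)Q(Year 1) = 1×171 + 654×13 + 11×45 = 171 + 8502 + 495 = 9168
ΣP(Year 0)Q(Year 1) = 2×171 + 666×13 + 13×45 = 342 + 8658 + 585 = 9585
P = 9168 / 9585 × 100 = 95.6495
Fisher = √(L × P) = √(95.6474 × 95.6495) = 95.6484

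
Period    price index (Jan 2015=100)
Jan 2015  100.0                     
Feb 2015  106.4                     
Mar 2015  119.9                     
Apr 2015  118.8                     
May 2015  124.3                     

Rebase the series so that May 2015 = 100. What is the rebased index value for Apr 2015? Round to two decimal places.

95.58

Rebased(Apr 2015) = 118.8 / 124.3 × 100 = 95.5752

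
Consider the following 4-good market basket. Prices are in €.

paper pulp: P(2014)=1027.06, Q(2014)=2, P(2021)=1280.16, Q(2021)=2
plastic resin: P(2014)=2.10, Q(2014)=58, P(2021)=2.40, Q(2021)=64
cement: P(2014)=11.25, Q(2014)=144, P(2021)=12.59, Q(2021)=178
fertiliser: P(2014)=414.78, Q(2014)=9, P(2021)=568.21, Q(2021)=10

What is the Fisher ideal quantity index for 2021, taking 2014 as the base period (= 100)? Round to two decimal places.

110.63

Laspeyres component (base-period weights):
ΣP(2014)Q(2021) = 1027.06×2 + 2.10×64 + 11.25×178 + 414.78×10 = 2054.12 + 134.4 + 2002.5 + 4147.8 = 8338.82
ΣP(2014)Q(2014) = 1027.06×2 + 2.10×58 + 11.25×144 + 414.78×9 = 2054.12 + 121.8 + 1620 + 3733.02 = 7528.94
L = 8338.82 / 7528.94 × 100 = 110.7569
Paasche component (current-period weights):
ΣP(2021)Q(2021) = 1280.16×2 + 2.40×64 + 12.59×178 + 568.21×10 = 2560.32 + 153.6 + 2241.02 + 5682.1 = 10637.04
ΣP(2021)Q(2014) = 1280.16×2 + 2.40×58 + 12.59×144 + 568.21×9 = 2560.32 + 139.2 + 1812.96 + 5113.89 = 9626.37
P = 10637.04 / 9626.37 × 100 = 110.4990
Fisher = √(L × P) = √(110.7569 × 110.4990) = 110.6279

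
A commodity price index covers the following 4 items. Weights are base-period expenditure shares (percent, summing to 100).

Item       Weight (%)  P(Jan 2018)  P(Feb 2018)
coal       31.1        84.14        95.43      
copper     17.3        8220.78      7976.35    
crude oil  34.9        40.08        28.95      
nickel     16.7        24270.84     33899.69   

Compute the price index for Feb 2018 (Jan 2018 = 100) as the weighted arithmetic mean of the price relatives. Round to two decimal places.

coal: 31.1 × (95.43/84.14) = 31.1 × 1.134181 = 35.2730
copper: 17.3 × (7976.35/8220.78) = 17.3 × 0.970267 = 16.7856
crude oil: 34.9 × (28.95/40.08) = 34.9 × 0.722305 = 25.2085
nickel: 16.7 × (33899.69/24270.84) = 16.7 × 1.396725 = 23.3253
Index = Σ wᵢ·(p₁ᵢ/p₀ᵢ) = 35.2730 + 16.7856 + 25.2085 + 23.3253 = 100.5924

100.59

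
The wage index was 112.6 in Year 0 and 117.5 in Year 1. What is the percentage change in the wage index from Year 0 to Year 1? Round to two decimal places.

Change = (117.5 − 112.6) / 112.6 × 100
       = 4.9 / 112.6 × 100 = 4.3517%

4.35%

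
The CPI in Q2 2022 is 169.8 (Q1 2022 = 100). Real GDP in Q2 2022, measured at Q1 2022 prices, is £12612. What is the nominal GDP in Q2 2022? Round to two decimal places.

Nominal = Real × (Index/100) = 12612 × (169.8/100)
        = 12612 × 1.698 = 21415.1760

21415.18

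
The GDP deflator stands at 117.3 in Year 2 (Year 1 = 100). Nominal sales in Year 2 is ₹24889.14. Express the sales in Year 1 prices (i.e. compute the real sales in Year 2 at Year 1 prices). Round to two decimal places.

21218.36

Real = Nominal ÷ (Index/100) = 24889.14 ÷ (117.3/100)
     = 24889.14 ÷ 1.173 = 21218.3632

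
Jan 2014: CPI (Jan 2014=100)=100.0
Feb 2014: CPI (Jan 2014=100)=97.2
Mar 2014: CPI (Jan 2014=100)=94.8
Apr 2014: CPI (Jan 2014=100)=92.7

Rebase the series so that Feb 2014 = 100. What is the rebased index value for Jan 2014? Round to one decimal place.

Rebased(Jan 2014) = 100.0 / 97.2 × 100 = 102.8807

102.9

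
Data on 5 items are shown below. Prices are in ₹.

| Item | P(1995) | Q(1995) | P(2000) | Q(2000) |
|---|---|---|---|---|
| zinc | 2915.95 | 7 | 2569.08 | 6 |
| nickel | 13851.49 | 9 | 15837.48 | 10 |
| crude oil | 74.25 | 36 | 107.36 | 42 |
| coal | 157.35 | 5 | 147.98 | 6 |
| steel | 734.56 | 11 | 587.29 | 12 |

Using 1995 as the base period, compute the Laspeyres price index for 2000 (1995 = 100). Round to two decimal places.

Laspeyres price index uses base-period quantities as weights.
ΣP(2000)·Q(1995) = 2569.08×7 + 15837.48×9 + 107.36×36 + 147.98×5 + 587.29×11 = 17983.56 + 142537.32 + 3864.96 + 739.9 + 6460.19 = 171585.93
ΣP(1995)·Q(1995) = 2915.95×7 + 13851.49×9 + 74.25×36 + 157.35×5 + 734.56×11 = 20411.65 + 124663.41 + 2673 + 786.75 + 8080.16 = 156614.97
Index = 171585.93 / 156614.97 × 100 = 109.5591

109.56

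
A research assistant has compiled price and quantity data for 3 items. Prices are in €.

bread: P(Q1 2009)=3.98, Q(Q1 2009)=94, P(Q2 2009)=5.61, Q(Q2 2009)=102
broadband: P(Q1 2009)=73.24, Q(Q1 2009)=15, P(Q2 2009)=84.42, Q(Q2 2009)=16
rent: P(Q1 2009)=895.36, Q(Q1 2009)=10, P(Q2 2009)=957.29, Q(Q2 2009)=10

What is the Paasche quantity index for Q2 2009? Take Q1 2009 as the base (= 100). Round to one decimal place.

101.1

Paasche quantity index uses current-period prices as weights.
ΣP(Q2 2009)·Q(Q2 2009) = 5.61×102 + 84.42×16 + 957.29×10 = 572.22 + 1350.72 + 9572.9 = 11495.84
ΣP(Q2 2009)·Q(Q1 2009) = 5.61×94 + 84.42×15 + 957.29×10 = 527.34 + 1266.3 + 9572.9 = 11366.54
Index = 11495.84 / 11366.54 × 100 = 101.1375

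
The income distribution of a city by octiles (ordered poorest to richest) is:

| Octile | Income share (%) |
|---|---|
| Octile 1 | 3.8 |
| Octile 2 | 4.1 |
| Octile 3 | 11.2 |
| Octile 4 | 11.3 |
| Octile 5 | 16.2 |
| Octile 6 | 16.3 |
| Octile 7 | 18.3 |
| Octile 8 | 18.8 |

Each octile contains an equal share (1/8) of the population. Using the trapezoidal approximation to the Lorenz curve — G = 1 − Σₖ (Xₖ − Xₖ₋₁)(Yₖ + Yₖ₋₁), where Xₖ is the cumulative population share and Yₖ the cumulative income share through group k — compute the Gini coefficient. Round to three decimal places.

0.245

Cumulative income shares Yₖ: 0.0380, 0.0790, 0.1910, 0.3040, 0.4660, 0.6290, 0.8120, 1.0000
Σ (Xₖ−Xₖ₋₁)(Yₖ+Yₖ₋₁) = (1/8)(0.0380+0.0000) + (1/8)(0.0790+0.0380) + (1/8)(0.1910+0.0790) + (1/8)(0.3040+0.1910) + (1/8)(0.4660+0.3040) + (1/8)(0.6290+0.4660) + (1/8)(0.8120+0.6290) + (1/8)(1.0000+0.8120)
  = 0.0047 + 0.0146 + 0.0337 + 0.0619 + 0.0963 + 0.1369 + 0.1801 + 0.2265 = 0.7548
G = 1 − 0.7548 = 0.2452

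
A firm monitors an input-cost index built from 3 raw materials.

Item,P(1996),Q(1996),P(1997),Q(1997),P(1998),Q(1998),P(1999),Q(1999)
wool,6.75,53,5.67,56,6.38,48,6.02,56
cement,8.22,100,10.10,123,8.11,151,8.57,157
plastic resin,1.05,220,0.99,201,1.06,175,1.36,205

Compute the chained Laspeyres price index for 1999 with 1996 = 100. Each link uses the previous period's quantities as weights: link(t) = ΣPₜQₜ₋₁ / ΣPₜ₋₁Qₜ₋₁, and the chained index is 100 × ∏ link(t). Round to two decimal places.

102.46

Link 1996→1997:
ΣP(1997)Q(1996) = 5.67×53 + 10.10×100 + 0.99×220 = 300.51 + 1010 + 217.8 = 1528.31
ΣP(1996)Q(1996) = 6.75×53 + 8.22×100 + 1.05×220 = 357.75 + 822 + 231 = 1410.75
link = 1528.31/1410.75 = 1.083332
Link 1997→1998:
ΣP(1998)Q(1997) = 6.38×56 + 8.11×123 + 1.06×201 = 357.28 + 997.53 + 213.06 = 1567.87
ΣP(1997)Q(1997) = 5.67×56 + 10.10×123 + 0.99×201 = 317.52 + 1242.3 + 198.99 = 1758.81
link = 1567.87/1758.81 = 0.891438
Link 1998→1999:
ΣP(1999)Q(1998) = 6.02×48 + 8.57×151 + 1.36×175 = 288.96 + 1294.07 + 238 = 1821.03
ΣP(1998)Q(1998) = 6.38×48 + 8.11×151 + 1.06×175 = 306.24 + 1224.61 + 185.5 = 1716.35
link = 1821.03/1716.35 = 1.060990
Chained index = 100 × 1.083332 × 0.891438 × 1.060990 = 102.4622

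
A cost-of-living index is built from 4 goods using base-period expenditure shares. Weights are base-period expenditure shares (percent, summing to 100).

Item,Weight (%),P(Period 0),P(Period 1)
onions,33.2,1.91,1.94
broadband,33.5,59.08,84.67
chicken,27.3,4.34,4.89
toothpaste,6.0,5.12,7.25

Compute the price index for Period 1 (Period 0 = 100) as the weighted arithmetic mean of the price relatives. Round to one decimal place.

121.0

onions: 33.2 × (1.94/1.91) = 33.2 × 1.015707 = 33.7215
broadband: 33.5 × (84.67/59.08) = 33.5 × 1.433142 = 48.0102
chicken: 27.3 × (4.89/4.34) = 27.3 × 1.126728 = 30.7597
toothpaste: 6.0 × (7.25/5.12) = 6.0 × 1.416016 = 8.4961
Index = Σ wᵢ·(p₁ᵢ/p₀ᵢ) = 33.7215 + 48.0102 + 30.7597 + 8.4961 = 120.9875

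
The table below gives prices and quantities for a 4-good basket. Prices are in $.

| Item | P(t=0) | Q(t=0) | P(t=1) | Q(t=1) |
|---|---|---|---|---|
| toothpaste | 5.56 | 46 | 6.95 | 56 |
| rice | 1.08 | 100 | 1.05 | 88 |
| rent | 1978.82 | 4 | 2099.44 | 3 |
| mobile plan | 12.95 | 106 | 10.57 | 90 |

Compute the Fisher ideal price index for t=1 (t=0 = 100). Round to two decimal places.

102.99

Laspeyres component (base-period weights):
ΣP(t=1)Q(t=0) = 6.95×46 + 1.05×100 + 2099.44×4 + 10.57×106 = 319.7 + 105 + 8397.76 + 1120.42 = 9942.88
ΣP(t=0)Q(t=0) = 5.56×46 + 1.08×100 + 1978.82×4 + 12.95×106 = 255.76 + 108 + 7915.28 + 1372.7 = 9651.74
L = 9942.88 / 9651.74 × 100 = 103.0165
Paasche component (current-period weights):
ΣP(t=1)Q(t=1) = 6.95×56 + 1.05×88 + 2099.44×3 + 10.57×90 = 389.2 + 92.4 + 6298.32 + 951.3 = 7731.22
ΣP(t=0)Q(t=1) = 5.56×56 + 1.08×88 + 1978.82×3 + 12.95×90 = 311.36 + 95.04 + 5936.46 + 1165.5 = 7508.36
P = 7731.22 / 7508.36 × 100 = 102.9682
Fisher = √(L × P) = √(103.0165 × 102.9682) = 102.9923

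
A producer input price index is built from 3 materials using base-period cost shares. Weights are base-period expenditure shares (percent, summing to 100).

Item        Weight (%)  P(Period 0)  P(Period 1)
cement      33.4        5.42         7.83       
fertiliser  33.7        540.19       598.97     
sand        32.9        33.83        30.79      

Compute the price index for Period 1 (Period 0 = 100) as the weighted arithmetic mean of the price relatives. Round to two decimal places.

115.56

cement: 33.4 × (7.83/5.42) = 33.4 × 1.444649 = 48.2513
fertiliser: 33.7 × (598.97/540.19) = 33.7 × 1.108814 = 37.3670
sand: 32.9 × (30.79/33.83) = 32.9 × 0.910139 = 29.9436
Index = Σ wᵢ·(p₁ᵢ/p₀ᵢ) = 48.2513 + 37.3670 + 29.9436 = 115.5619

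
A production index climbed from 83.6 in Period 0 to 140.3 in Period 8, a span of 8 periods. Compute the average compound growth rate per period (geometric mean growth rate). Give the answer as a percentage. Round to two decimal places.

6.69%

Growth factor = (140.3/83.6)^(1/8) = (1.678230)^(1/8) = 1.066858
Growth rate = 1.066858 − 1 = 0.066858 = 6.6858%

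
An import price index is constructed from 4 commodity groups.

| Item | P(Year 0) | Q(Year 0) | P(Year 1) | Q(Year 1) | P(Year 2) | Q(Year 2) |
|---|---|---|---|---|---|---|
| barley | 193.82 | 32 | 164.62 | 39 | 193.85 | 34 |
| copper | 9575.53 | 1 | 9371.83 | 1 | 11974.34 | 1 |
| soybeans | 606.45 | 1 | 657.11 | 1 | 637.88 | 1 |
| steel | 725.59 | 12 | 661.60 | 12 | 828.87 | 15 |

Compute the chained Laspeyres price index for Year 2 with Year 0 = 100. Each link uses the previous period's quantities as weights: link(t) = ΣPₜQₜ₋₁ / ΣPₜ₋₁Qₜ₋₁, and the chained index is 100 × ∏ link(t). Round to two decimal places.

Link Year 0→Year 1:
ΣP(Year 1)Q(Year 0) = 164.62×32 + 9371.83×1 + 657.11×1 + 661.60×12 = 5267.84 + 9371.83 + 657.11 + 7939.2 = 23235.98
ΣP(Year 0)Q(Year 0) = 193.82×32 + 9575.53×1 + 606.45×1 + 725.59×12 = 6202.24 + 9575.53 + 606.45 + 8707.08 = 25091.3
link = 23235.98/25091.3 = 0.926057
Link Year 1→Year 2:
ΣP(Year 2)Q(Year 1) = 193.85×39 + 11974.34×1 + 637.88×1 + 828.87×12 = 7560.15 + 11974.34 + 637.88 + 9946.44 = 30118.81
ΣP(Year 1)Q(Year 1) = 164.62×39 + 9371.83×1 + 657.11×1 + 661.60×12 = 6420.18 + 9371.83 + 657.11 + 7939.2 = 24388.32
link = 30118.81/24388.32 = 1.234969
Chained index = 100 × 0.926057 × 1.234969 = 114.3652

114.37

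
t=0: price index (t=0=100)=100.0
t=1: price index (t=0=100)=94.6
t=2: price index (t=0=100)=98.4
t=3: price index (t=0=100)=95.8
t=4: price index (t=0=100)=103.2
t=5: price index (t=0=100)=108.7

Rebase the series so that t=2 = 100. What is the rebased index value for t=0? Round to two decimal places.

101.63

Rebased(t=0) = 100.0 / 98.4 × 100 = 101.6260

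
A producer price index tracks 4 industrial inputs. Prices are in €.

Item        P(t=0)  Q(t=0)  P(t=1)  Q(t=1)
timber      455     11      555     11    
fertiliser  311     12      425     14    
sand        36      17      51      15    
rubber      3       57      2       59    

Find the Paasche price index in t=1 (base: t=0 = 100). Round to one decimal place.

Paasche price index uses current-period quantities as weights.
ΣP(t=1)·Q(t=1) = 555×11 + 425×14 + 51×15 + 2×59 = 6105 + 5950 + 765 + 118 = 12938
ΣP(t=0)·Q(t=1) = 455×11 + 311×14 + 36×15 + 3×59 = 5005 + 4354 + 540 + 177 = 10076
Index = 12938 / 10076 × 100 = 128.4041

128.4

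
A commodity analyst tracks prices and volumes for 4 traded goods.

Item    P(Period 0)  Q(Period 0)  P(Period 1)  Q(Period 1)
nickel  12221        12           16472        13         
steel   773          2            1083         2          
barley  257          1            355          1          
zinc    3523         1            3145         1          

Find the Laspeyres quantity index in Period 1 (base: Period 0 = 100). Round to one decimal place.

108.0

Laspeyres quantity index uses base-period prices as weights.
ΣP(Period 0)·Q(Period 1) = 12221×13 + 773×2 + 257×1 + 3523×1 = 158873 + 1546 + 257 + 3523 = 164199
ΣP(Period 0)·Q(Period 0) = 12221×12 + 773×2 + 257×1 + 3523×1 = 146652 + 1546 + 257 + 3523 = 151978
Index = 164199 / 151978 × 100 = 108.0413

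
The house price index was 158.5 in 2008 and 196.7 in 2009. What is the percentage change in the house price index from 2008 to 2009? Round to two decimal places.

24.10%

Change = (196.7 − 158.5) / 158.5 × 100
       = 38.2 / 158.5 × 100 = 24.1009%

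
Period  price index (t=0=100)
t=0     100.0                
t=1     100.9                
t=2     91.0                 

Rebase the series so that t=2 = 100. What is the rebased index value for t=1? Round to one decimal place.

110.9

Rebased(t=1) = 100.9 / 91.0 × 100 = 110.8791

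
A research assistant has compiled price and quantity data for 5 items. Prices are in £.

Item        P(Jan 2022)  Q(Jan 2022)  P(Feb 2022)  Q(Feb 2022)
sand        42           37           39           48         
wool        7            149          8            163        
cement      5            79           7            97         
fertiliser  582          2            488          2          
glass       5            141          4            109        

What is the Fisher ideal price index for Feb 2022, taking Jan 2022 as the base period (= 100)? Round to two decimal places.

Laspeyres component (base-period weights):
ΣP(Feb 2022)Q(Jan 2022) = 39×37 + 8×149 + 7×79 + 488×2 + 4×141 = 1443 + 1192 + 553 + 976 + 564 = 4728
ΣP(Jan 2022)Q(Jan 2022) = 42×37 + 7×149 + 5×79 + 582×2 + 5×141 = 1554 + 1043 + 395 + 1164 + 705 = 4861
L = 4728 / 4861 × 100 = 97.2639
Paasche component (current-period weights):
ΣP(Feb 2022)Q(Feb 2022) = 39×48 + 8×163 + 7×97 + 488×2 + 4×109 = 1872 + 1304 + 679 + 976 + 436 = 5267
ΣP(Jan 2022)Q(Feb 2022) = 42×48 + 7×163 + 5×97 + 582×2 + 5×109 = 2016 + 1141 + 485 + 1164 + 545 = 5351
P = 5267 / 5351 × 100 = 98.4302
Fisher = √(L × P) = √(97.2639 × 98.4302) = 97.8453

97.85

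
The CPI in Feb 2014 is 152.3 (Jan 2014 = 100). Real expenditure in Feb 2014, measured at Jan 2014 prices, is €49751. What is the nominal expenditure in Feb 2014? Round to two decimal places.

75770.77

Nominal = Real × (Index/100) = 49751 × (152.3/100)
        = 49751 × 1.523 = 75770.7730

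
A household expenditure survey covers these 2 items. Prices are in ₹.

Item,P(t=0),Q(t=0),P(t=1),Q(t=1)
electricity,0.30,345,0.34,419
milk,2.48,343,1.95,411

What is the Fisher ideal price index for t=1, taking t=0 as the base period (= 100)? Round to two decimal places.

Laspeyres component (base-period weights):
ΣP(t=1)Q(t=0) = 0.34×345 + 1.95×343 = 117.3 + 668.85 = 786.15
ΣP(t=0)Q(t=0) = 0.30×345 + 2.48×343 = 103.5 + 850.64 = 954.14
L = 786.15 / 954.14 × 100 = 82.3936
Paasche component (current-period weights):
ΣP(t=1)Q(t=1) = 0.34×419 + 1.95×411 = 142.46 + 801.45 = 943.91
ΣP(t=0)Q(t=1) = 0.30×419 + 2.48×411 = 125.7 + 1019.28 = 1144.98
P = 943.91 / 1144.98 × 100 = 82.4390
Fisher = √(L × P) = √(82.3936 × 82.4390) = 82.4163

82.42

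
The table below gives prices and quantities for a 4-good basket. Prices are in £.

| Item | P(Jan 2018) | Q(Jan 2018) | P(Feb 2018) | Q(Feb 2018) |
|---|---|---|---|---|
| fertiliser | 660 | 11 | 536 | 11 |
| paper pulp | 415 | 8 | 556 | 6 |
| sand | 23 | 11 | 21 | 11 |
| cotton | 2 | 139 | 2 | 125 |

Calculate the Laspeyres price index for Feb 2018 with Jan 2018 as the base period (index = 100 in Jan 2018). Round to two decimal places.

97.68

Laspeyres price index uses base-period quantities as weights.
ΣP(Feb 2018)·Q(Jan 2018) = 536×11 + 556×8 + 21×11 + 2×139 = 5896 + 4448 + 231 + 278 = 10853
ΣP(Jan 2018)·Q(Jan 2018) = 660×11 + 415×8 + 23×11 + 2×139 = 7260 + 3320 + 253 + 278 = 11111
Index = 10853 / 11111 × 100 = 97.6780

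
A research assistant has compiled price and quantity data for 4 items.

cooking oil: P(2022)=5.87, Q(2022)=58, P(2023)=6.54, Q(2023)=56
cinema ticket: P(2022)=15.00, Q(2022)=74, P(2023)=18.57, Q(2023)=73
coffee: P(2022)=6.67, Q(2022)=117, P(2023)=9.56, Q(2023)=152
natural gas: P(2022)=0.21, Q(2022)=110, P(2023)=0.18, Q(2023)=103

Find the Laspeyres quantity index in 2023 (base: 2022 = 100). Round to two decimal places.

Laspeyres quantity index uses base-period prices as weights.
ΣP(2022)·Q(2023) = 5.87×56 + 15.00×73 + 6.67×152 + 0.21×103 = 328.72 + 1095 + 1013.84 + 21.63 = 2459.19
ΣP(2022)·Q(2022) = 5.87×58 + 15.00×74 + 6.67×117 + 0.21×110 = 340.46 + 1110 + 780.39 + 23.1 = 2253.95
Index = 2459.19 / 2253.95 × 100 = 109.1058

109.11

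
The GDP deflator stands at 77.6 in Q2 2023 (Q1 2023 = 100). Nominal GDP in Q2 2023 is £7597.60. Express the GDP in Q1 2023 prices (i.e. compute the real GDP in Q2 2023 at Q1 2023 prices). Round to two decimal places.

Real = Nominal ÷ (Index/100) = 7597.60 ÷ (77.6/100)
     = 7597.60 ÷ 0.776 = 9790.7216

9790.72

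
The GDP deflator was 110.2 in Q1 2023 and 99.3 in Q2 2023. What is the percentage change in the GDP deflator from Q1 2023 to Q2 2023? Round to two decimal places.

Change = (99.3 − 110.2) / 110.2 × 100
       = -10.9 / 110.2 × 100 = -9.8911%

-9.89%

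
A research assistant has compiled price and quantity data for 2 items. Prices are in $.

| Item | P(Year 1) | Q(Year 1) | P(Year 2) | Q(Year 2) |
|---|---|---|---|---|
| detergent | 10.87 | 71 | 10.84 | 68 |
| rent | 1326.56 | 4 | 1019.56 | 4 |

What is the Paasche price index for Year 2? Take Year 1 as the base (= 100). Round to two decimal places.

Paasche price index uses current-period quantities as weights.
ΣP(Year 2)·Q(Year 2) = 10.84×68 + 1019.56×4 = 737.12 + 4078.24 = 4815.36
ΣP(Year 1)·Q(Year 2) = 10.87×68 + 1326.56×4 = 739.16 + 5306.24 = 6045.4
Index = 4815.36 / 6045.4 × 100 = 79.6533

79.65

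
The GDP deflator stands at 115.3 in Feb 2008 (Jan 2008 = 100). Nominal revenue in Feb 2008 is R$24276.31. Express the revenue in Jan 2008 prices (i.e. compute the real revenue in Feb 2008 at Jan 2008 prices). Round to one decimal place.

21054.9

Real = Nominal ÷ (Index/100) = 24276.31 ÷ (115.3/100)
     = 24276.31 ÷ 1.153 = 21054.9089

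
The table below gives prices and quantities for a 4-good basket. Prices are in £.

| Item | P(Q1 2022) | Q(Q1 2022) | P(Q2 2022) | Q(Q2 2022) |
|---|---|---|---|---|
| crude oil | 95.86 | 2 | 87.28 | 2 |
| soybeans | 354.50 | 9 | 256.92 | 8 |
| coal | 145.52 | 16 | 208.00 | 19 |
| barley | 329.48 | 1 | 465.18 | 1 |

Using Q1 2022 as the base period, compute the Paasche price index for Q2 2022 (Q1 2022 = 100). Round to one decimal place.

108.6

Paasche price index uses current-period quantities as weights.
ΣP(Q2 2022)·Q(Q2 2022) = 87.28×2 + 256.92×8 + 208.00×19 + 465.18×1 = 174.56 + 2055.36 + 3952 + 465.18 = 6647.1
ΣP(Q1 2022)·Q(Q2 2022) = 95.86×2 + 354.50×8 + 145.52×19 + 329.48×1 = 191.72 + 2836 + 2764.88 + 329.48 = 6122.08
Index = 6647.1 / 6122.08 × 100 = 108.5758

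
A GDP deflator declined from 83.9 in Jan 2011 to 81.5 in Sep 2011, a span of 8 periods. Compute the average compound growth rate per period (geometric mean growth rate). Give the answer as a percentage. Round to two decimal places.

Growth factor = (81.5/83.9)^(1/8) = (0.971395)^(1/8) = 0.996379
Growth rate = 0.996379 − 1 = -0.003621 = -0.3621%

-0.36%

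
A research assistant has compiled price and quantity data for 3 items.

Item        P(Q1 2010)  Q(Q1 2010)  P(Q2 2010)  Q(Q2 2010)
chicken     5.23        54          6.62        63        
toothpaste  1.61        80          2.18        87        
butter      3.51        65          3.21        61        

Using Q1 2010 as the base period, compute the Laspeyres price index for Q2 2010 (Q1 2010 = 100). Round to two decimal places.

Laspeyres price index uses base-period quantities as weights.
ΣP(Q2 2010)·Q(Q1 2010) = 6.62×54 + 2.18×80 + 3.21×65 = 357.48 + 174.4 + 208.65 = 740.53
ΣP(Q1 2010)·Q(Q1 2010) = 5.23×54 + 1.61×80 + 3.51×65 = 282.42 + 128.8 + 228.15 = 639.37
Index = 740.53 / 639.37 × 100 = 115.8218

115.82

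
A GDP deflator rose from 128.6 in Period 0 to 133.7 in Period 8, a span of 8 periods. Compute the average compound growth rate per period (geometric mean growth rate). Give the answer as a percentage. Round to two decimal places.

Growth factor = (133.7/128.6)^(1/8) = (1.039658)^(1/8) = 1.004873
Growth rate = 1.004873 − 1 = 0.004873 = 0.4873%

0.49%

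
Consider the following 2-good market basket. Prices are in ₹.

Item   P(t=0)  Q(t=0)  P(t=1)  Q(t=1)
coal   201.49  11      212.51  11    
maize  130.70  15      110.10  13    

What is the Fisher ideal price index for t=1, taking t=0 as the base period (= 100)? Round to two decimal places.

95.88

Laspeyres component (base-period weights):
ΣP(t=1)Q(t=0) = 212.51×11 + 110.10×15 = 2337.61 + 1651.5 = 3989.11
ΣP(t=0)Q(t=0) = 201.49×11 + 130.70×15 = 2216.39 + 1960.5 = 4176.89
L = 3989.11 / 4176.89 × 100 = 95.5043
Paasche component (current-period weights):
ΣP(t=1)Q(t=1) = 212.51×11 + 110.10×13 = 2337.61 + 1431.3 = 3768.91
ΣP(t=0)Q(t=1) = 201.49×11 + 130.70×13 = 2216.39 + 1699.1 = 3915.49
P = 3768.91 / 3915.49 × 100 = 96.2564
Fisher = √(L × P) = √(95.5043 × 96.2564) = 95.8796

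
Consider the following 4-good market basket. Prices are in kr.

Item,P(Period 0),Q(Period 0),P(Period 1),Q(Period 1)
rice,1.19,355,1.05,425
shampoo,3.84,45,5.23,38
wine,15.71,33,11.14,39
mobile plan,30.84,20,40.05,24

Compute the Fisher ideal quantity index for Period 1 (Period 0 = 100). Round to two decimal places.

Laspeyres component (base-period weights):
ΣP(Period 0)Q(Period 1) = 1.19×425 + 3.84×38 + 15.71×39 + 30.84×24 = 505.75 + 145.92 + 612.69 + 740.16 = 2004.52
ΣP(Period 0)Q(Period 0) = 1.19×355 + 3.84×45 + 15.71×33 + 30.84×20 = 422.45 + 172.8 + 518.43 + 616.8 = 1730.48
L = 2004.52 / 1730.48 × 100 = 115.8361
Paasche component (current-period weights):
ΣP(Period 1)Q(Period 1) = 1.05×425 + 5.23×38 + 11.14×39 + 40.05×24 = 446.25 + 198.74 + 434.46 + 961.2 = 2040.65
ΣP(Period 1)Q(Period 0) = 1.05×355 + 5.23×45 + 11.14×33 + 40.05×20 = 372.75 + 235.35 + 367.62 + 801 = 1776.72
P = 2040.65 / 1776.72 × 100 = 114.8549
Fisher = √(L × P) = √(115.8361 × 114.8549) = 115.3444

115.34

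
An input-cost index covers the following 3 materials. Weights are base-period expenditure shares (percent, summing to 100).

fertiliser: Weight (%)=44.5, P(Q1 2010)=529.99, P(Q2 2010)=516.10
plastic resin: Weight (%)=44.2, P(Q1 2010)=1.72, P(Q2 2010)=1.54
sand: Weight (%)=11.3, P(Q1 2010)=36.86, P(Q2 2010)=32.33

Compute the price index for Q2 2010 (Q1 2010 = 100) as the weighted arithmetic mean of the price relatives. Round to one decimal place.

fertiliser: 44.5 × (516.10/529.99) = 44.5 × 0.973792 = 43.3337
plastic resin: 44.2 × (1.54/1.72) = 44.2 × 0.895349 = 39.5744
sand: 11.3 × (32.33/36.86) = 11.3 × 0.877103 = 9.9113
Index = Σ wᵢ·(p₁ᵢ/p₀ᵢ) = 43.3337 + 39.5744 + 9.9113 = 92.8194

92.8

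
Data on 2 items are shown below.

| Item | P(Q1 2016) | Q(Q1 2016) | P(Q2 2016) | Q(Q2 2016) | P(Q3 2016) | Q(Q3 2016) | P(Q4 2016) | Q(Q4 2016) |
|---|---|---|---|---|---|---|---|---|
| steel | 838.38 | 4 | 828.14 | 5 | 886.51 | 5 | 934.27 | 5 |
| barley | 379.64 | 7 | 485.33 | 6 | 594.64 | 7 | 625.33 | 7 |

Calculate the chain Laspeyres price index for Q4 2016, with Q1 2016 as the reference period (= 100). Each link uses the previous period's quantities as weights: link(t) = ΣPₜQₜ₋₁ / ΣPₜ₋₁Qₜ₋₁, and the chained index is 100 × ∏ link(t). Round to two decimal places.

133.31

Link Q1 2016→Q2 2016:
ΣP(Q2 2016)Q(Q1 2016) = 828.14×4 + 485.33×7 = 3312.56 + 3397.31 = 6709.87
ΣP(Q1 2016)Q(Q1 2016) = 838.38×4 + 379.64×7 = 3353.52 + 2657.48 = 6011
link = 6709.87/6011 = 1.116265
Link Q2 2016→Q3 2016:
ΣP(Q3 2016)Q(Q2 2016) = 886.51×5 + 594.64×6 = 4432.55 + 3567.84 = 8000.39
ΣP(Q2 2016)Q(Q2 2016) = 828.14×5 + 485.33×6 = 4140.7 + 2911.98 = 7052.68
link = 8000.39/7052.68 = 1.134376
Link Q3 2016→Q4 2016:
ΣP(Q4 2016)Q(Q3 2016) = 934.27×5 + 625.33×7 = 4671.35 + 4377.31 = 9048.66
ΣP(Q3 2016)Q(Q3 2016) = 886.51×5 + 594.64×7 = 4432.55 + 4162.48 = 8595.03
link = 9048.66/8595.03 = 1.052778
Chained index = 100 × 1.116265 × 1.134376 × 1.052778 = 133.3095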